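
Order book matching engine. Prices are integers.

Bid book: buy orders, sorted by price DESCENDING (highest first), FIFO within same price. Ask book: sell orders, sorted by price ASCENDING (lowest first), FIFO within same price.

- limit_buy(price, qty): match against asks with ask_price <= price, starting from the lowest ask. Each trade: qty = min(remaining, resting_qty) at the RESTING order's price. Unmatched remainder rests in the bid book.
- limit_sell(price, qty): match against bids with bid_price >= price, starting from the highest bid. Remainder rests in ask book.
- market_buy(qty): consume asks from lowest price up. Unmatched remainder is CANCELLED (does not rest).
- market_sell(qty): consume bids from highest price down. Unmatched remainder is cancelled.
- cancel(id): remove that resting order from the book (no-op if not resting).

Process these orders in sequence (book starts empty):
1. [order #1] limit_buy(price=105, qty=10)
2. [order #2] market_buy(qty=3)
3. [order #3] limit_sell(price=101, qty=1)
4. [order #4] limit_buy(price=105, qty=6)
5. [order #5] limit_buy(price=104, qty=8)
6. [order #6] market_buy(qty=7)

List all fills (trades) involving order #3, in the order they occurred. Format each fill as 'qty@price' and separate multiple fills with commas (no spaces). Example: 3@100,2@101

After op 1 [order #1] limit_buy(price=105, qty=10): fills=none; bids=[#1:10@105] asks=[-]
After op 2 [order #2] market_buy(qty=3): fills=none; bids=[#1:10@105] asks=[-]
After op 3 [order #3] limit_sell(price=101, qty=1): fills=#1x#3:1@105; bids=[#1:9@105] asks=[-]
After op 4 [order #4] limit_buy(price=105, qty=6): fills=none; bids=[#1:9@105 #4:6@105] asks=[-]
After op 5 [order #5] limit_buy(price=104, qty=8): fills=none; bids=[#1:9@105 #4:6@105 #5:8@104] asks=[-]
After op 6 [order #6] market_buy(qty=7): fills=none; bids=[#1:9@105 #4:6@105 #5:8@104] asks=[-]

Answer: 1@105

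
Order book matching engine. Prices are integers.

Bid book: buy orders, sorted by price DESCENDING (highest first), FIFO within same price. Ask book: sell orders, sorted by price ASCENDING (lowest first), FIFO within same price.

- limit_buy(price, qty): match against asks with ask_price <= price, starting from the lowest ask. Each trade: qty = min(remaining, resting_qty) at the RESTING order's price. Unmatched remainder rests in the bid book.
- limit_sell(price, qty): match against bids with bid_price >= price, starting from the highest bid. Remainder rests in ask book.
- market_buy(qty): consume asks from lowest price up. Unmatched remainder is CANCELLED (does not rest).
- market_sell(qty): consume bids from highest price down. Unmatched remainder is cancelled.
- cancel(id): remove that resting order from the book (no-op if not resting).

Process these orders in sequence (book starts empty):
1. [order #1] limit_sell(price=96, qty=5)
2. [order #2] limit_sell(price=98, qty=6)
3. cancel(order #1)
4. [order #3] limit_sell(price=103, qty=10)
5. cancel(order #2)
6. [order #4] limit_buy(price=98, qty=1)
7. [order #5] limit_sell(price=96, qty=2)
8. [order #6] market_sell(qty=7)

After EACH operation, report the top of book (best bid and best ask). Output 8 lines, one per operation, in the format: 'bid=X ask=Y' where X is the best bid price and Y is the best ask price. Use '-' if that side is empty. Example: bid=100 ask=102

Answer: bid=- ask=96
bid=- ask=96
bid=- ask=98
bid=- ask=98
bid=- ask=103
bid=98 ask=103
bid=- ask=96
bid=- ask=96

Derivation:
After op 1 [order #1] limit_sell(price=96, qty=5): fills=none; bids=[-] asks=[#1:5@96]
After op 2 [order #2] limit_sell(price=98, qty=6): fills=none; bids=[-] asks=[#1:5@96 #2:6@98]
After op 3 cancel(order #1): fills=none; bids=[-] asks=[#2:6@98]
After op 4 [order #3] limit_sell(price=103, qty=10): fills=none; bids=[-] asks=[#2:6@98 #3:10@103]
After op 5 cancel(order #2): fills=none; bids=[-] asks=[#3:10@103]
After op 6 [order #4] limit_buy(price=98, qty=1): fills=none; bids=[#4:1@98] asks=[#3:10@103]
After op 7 [order #5] limit_sell(price=96, qty=2): fills=#4x#5:1@98; bids=[-] asks=[#5:1@96 #3:10@103]
After op 8 [order #6] market_sell(qty=7): fills=none; bids=[-] asks=[#5:1@96 #3:10@103]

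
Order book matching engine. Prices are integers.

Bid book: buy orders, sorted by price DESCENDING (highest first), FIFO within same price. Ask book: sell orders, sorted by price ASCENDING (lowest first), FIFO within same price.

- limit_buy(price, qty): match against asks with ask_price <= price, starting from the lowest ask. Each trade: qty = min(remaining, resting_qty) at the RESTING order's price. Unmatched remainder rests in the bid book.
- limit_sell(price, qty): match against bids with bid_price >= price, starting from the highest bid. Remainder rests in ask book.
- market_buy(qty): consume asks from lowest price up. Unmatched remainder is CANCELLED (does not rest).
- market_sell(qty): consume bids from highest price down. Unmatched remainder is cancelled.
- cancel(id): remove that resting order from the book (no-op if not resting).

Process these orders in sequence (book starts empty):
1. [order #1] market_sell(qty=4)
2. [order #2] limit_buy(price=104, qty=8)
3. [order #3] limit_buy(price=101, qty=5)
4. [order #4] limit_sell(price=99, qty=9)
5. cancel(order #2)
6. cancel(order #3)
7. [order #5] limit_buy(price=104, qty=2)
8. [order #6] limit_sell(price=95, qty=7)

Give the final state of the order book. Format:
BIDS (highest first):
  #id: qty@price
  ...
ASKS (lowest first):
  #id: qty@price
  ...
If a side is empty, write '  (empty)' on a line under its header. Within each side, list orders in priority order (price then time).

Answer: BIDS (highest first):
  (empty)
ASKS (lowest first):
  #6: 5@95

Derivation:
After op 1 [order #1] market_sell(qty=4): fills=none; bids=[-] asks=[-]
After op 2 [order #2] limit_buy(price=104, qty=8): fills=none; bids=[#2:8@104] asks=[-]
After op 3 [order #3] limit_buy(price=101, qty=5): fills=none; bids=[#2:8@104 #3:5@101] asks=[-]
After op 4 [order #4] limit_sell(price=99, qty=9): fills=#2x#4:8@104 #3x#4:1@101; bids=[#3:4@101] asks=[-]
After op 5 cancel(order #2): fills=none; bids=[#3:4@101] asks=[-]
After op 6 cancel(order #3): fills=none; bids=[-] asks=[-]
After op 7 [order #5] limit_buy(price=104, qty=2): fills=none; bids=[#5:2@104] asks=[-]
After op 8 [order #6] limit_sell(price=95, qty=7): fills=#5x#6:2@104; bids=[-] asks=[#6:5@95]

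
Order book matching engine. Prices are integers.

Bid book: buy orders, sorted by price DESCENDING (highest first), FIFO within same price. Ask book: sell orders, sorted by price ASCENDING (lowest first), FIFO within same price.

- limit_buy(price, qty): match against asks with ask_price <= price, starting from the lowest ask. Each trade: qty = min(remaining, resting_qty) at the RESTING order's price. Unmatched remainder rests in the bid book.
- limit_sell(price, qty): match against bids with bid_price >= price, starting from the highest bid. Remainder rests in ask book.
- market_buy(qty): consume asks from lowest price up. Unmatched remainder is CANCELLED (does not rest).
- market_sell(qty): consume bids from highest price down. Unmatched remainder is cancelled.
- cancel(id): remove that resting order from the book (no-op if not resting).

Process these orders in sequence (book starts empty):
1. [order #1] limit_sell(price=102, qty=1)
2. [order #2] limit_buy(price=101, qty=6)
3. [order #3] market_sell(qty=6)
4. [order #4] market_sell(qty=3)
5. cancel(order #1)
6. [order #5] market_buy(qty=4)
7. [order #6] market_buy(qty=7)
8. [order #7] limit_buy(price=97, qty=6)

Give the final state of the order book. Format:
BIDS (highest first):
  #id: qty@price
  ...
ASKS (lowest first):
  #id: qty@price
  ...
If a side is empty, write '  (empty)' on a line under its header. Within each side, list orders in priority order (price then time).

Answer: BIDS (highest first):
  #7: 6@97
ASKS (lowest first):
  (empty)

Derivation:
After op 1 [order #1] limit_sell(price=102, qty=1): fills=none; bids=[-] asks=[#1:1@102]
After op 2 [order #2] limit_buy(price=101, qty=6): fills=none; bids=[#2:6@101] asks=[#1:1@102]
After op 3 [order #3] market_sell(qty=6): fills=#2x#3:6@101; bids=[-] asks=[#1:1@102]
After op 4 [order #4] market_sell(qty=3): fills=none; bids=[-] asks=[#1:1@102]
After op 5 cancel(order #1): fills=none; bids=[-] asks=[-]
After op 6 [order #5] market_buy(qty=4): fills=none; bids=[-] asks=[-]
After op 7 [order #6] market_buy(qty=7): fills=none; bids=[-] asks=[-]
After op 8 [order #7] limit_buy(price=97, qty=6): fills=none; bids=[#7:6@97] asks=[-]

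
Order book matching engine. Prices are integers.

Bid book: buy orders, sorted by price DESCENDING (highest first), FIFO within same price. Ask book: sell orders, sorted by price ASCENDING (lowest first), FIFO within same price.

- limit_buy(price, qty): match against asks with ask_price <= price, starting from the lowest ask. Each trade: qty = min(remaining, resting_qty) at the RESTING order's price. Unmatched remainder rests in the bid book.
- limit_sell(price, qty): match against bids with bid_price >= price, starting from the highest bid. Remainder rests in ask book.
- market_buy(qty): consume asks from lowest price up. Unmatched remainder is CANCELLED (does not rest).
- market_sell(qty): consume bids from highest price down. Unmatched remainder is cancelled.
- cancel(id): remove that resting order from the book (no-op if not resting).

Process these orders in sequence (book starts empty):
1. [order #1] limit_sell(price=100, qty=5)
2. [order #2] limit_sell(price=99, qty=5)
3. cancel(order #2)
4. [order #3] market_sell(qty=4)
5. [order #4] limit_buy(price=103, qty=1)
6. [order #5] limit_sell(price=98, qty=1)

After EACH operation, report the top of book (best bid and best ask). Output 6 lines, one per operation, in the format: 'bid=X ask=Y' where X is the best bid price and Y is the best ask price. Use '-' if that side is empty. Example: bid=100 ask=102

After op 1 [order #1] limit_sell(price=100, qty=5): fills=none; bids=[-] asks=[#1:5@100]
After op 2 [order #2] limit_sell(price=99, qty=5): fills=none; bids=[-] asks=[#2:5@99 #1:5@100]
After op 3 cancel(order #2): fills=none; bids=[-] asks=[#1:5@100]
After op 4 [order #3] market_sell(qty=4): fills=none; bids=[-] asks=[#1:5@100]
After op 5 [order #4] limit_buy(price=103, qty=1): fills=#4x#1:1@100; bids=[-] asks=[#1:4@100]
After op 6 [order #5] limit_sell(price=98, qty=1): fills=none; bids=[-] asks=[#5:1@98 #1:4@100]

Answer: bid=- ask=100
bid=- ask=99
bid=- ask=100
bid=- ask=100
bid=- ask=100
bid=- ask=98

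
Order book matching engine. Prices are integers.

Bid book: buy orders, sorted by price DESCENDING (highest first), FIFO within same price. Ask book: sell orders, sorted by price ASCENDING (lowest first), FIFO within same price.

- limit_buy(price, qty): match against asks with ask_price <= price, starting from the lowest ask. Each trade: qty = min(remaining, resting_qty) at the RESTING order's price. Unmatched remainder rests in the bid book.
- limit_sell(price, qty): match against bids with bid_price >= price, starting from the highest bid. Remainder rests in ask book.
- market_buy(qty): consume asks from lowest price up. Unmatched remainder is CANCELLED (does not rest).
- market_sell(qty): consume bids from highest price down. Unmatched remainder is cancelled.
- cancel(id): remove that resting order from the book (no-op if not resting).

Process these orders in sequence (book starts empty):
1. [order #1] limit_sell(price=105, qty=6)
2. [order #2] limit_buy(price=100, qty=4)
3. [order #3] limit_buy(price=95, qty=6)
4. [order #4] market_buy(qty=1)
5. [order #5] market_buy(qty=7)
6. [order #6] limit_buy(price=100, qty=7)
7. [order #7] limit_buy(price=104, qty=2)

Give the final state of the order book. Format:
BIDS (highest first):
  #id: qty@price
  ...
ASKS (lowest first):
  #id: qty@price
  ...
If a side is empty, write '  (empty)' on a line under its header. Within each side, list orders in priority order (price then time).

After op 1 [order #1] limit_sell(price=105, qty=6): fills=none; bids=[-] asks=[#1:6@105]
After op 2 [order #2] limit_buy(price=100, qty=4): fills=none; bids=[#2:4@100] asks=[#1:6@105]
After op 3 [order #3] limit_buy(price=95, qty=6): fills=none; bids=[#2:4@100 #3:6@95] asks=[#1:6@105]
After op 4 [order #4] market_buy(qty=1): fills=#4x#1:1@105; bids=[#2:4@100 #3:6@95] asks=[#1:5@105]
After op 5 [order #5] market_buy(qty=7): fills=#5x#1:5@105; bids=[#2:4@100 #3:6@95] asks=[-]
After op 6 [order #6] limit_buy(price=100, qty=7): fills=none; bids=[#2:4@100 #6:7@100 #3:6@95] asks=[-]
After op 7 [order #7] limit_buy(price=104, qty=2): fills=none; bids=[#7:2@104 #2:4@100 #6:7@100 #3:6@95] asks=[-]

Answer: BIDS (highest first):
  #7: 2@104
  #2: 4@100
  #6: 7@100
  #3: 6@95
ASKS (lowest first):
  (empty)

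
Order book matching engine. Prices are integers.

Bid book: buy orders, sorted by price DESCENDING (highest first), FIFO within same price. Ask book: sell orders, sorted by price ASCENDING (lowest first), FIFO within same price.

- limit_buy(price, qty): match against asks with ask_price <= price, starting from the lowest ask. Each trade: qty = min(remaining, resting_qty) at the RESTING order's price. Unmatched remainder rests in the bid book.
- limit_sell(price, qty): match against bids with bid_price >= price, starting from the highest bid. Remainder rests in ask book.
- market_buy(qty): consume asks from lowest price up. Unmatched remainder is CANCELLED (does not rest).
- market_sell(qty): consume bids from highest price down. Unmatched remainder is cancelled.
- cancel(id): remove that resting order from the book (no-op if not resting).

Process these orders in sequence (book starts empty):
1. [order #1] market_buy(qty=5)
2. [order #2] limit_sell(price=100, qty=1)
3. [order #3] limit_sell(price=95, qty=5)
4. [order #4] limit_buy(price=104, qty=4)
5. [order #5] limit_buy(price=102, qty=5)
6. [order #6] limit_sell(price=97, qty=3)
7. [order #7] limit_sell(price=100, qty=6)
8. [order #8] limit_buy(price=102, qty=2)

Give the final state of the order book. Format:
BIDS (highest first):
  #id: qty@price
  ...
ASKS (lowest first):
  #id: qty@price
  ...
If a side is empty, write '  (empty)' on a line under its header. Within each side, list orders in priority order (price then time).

After op 1 [order #1] market_buy(qty=5): fills=none; bids=[-] asks=[-]
After op 2 [order #2] limit_sell(price=100, qty=1): fills=none; bids=[-] asks=[#2:1@100]
After op 3 [order #3] limit_sell(price=95, qty=5): fills=none; bids=[-] asks=[#3:5@95 #2:1@100]
After op 4 [order #4] limit_buy(price=104, qty=4): fills=#4x#3:4@95; bids=[-] asks=[#3:1@95 #2:1@100]
After op 5 [order #5] limit_buy(price=102, qty=5): fills=#5x#3:1@95 #5x#2:1@100; bids=[#5:3@102] asks=[-]
After op 6 [order #6] limit_sell(price=97, qty=3): fills=#5x#6:3@102; bids=[-] asks=[-]
After op 7 [order #7] limit_sell(price=100, qty=6): fills=none; bids=[-] asks=[#7:6@100]
After op 8 [order #8] limit_buy(price=102, qty=2): fills=#8x#7:2@100; bids=[-] asks=[#7:4@100]

Answer: BIDS (highest first):
  (empty)
ASKS (lowest first):
  #7: 4@100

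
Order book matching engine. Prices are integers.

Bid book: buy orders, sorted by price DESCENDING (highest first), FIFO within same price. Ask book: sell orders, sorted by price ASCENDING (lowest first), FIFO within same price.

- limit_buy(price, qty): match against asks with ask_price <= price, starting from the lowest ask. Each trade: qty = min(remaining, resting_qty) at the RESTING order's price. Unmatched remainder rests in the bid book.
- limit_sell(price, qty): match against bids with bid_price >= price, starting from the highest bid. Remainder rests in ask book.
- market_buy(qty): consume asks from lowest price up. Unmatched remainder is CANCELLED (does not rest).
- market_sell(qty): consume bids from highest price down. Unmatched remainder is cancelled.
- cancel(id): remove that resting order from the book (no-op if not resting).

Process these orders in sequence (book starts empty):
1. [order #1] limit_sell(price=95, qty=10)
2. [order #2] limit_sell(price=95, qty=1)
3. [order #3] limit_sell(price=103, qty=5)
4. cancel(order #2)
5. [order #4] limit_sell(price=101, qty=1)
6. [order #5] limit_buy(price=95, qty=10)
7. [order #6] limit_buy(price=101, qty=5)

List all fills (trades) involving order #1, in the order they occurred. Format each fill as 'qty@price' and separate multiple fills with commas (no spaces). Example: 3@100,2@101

Answer: 10@95

Derivation:
After op 1 [order #1] limit_sell(price=95, qty=10): fills=none; bids=[-] asks=[#1:10@95]
After op 2 [order #2] limit_sell(price=95, qty=1): fills=none; bids=[-] asks=[#1:10@95 #2:1@95]
After op 3 [order #3] limit_sell(price=103, qty=5): fills=none; bids=[-] asks=[#1:10@95 #2:1@95 #3:5@103]
After op 4 cancel(order #2): fills=none; bids=[-] asks=[#1:10@95 #3:5@103]
After op 5 [order #4] limit_sell(price=101, qty=1): fills=none; bids=[-] asks=[#1:10@95 #4:1@101 #3:5@103]
After op 6 [order #5] limit_buy(price=95, qty=10): fills=#5x#1:10@95; bids=[-] asks=[#4:1@101 #3:5@103]
After op 7 [order #6] limit_buy(price=101, qty=5): fills=#6x#4:1@101; bids=[#6:4@101] asks=[#3:5@103]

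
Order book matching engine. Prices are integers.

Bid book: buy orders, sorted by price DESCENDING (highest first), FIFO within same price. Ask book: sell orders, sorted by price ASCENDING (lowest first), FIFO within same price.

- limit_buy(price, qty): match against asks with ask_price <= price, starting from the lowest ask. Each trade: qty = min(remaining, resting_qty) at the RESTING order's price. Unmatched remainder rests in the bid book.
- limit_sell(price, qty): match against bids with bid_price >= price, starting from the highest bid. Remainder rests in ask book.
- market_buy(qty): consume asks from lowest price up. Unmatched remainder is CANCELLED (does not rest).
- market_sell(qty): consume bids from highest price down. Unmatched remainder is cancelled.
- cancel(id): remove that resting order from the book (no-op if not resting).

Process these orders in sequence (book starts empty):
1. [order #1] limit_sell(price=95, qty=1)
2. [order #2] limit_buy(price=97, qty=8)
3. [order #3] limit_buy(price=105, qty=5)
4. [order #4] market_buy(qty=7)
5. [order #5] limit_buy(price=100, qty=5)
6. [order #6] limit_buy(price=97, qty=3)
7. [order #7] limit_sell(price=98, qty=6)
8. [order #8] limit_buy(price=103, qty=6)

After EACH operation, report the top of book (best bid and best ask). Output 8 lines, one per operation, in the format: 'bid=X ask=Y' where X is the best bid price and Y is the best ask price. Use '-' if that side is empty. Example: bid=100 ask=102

After op 1 [order #1] limit_sell(price=95, qty=1): fills=none; bids=[-] asks=[#1:1@95]
After op 2 [order #2] limit_buy(price=97, qty=8): fills=#2x#1:1@95; bids=[#2:7@97] asks=[-]
After op 3 [order #3] limit_buy(price=105, qty=5): fills=none; bids=[#3:5@105 #2:7@97] asks=[-]
After op 4 [order #4] market_buy(qty=7): fills=none; bids=[#3:5@105 #2:7@97] asks=[-]
After op 5 [order #5] limit_buy(price=100, qty=5): fills=none; bids=[#3:5@105 #5:5@100 #2:7@97] asks=[-]
After op 6 [order #6] limit_buy(price=97, qty=3): fills=none; bids=[#3:5@105 #5:5@100 #2:7@97 #6:3@97] asks=[-]
After op 7 [order #7] limit_sell(price=98, qty=6): fills=#3x#7:5@105 #5x#7:1@100; bids=[#5:4@100 #2:7@97 #6:3@97] asks=[-]
After op 8 [order #8] limit_buy(price=103, qty=6): fills=none; bids=[#8:6@103 #5:4@100 #2:7@97 #6:3@97] asks=[-]

Answer: bid=- ask=95
bid=97 ask=-
bid=105 ask=-
bid=105 ask=-
bid=105 ask=-
bid=105 ask=-
bid=100 ask=-
bid=103 ask=-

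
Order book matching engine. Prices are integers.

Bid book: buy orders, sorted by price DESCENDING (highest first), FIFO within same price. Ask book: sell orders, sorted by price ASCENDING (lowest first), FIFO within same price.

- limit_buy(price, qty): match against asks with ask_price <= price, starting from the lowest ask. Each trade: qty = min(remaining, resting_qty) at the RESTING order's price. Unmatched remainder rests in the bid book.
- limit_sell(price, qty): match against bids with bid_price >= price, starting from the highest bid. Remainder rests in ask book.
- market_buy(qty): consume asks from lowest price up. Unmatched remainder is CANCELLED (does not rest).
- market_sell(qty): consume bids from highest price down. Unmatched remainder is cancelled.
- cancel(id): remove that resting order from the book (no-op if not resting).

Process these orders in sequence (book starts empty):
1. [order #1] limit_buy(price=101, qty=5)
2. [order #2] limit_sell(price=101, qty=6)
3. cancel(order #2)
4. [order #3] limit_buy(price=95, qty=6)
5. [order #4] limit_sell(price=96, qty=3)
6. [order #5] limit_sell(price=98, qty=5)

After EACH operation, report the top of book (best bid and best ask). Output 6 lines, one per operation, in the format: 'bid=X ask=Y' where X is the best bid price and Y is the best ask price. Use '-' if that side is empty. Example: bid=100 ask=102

Answer: bid=101 ask=-
bid=- ask=101
bid=- ask=-
bid=95 ask=-
bid=95 ask=96
bid=95 ask=96

Derivation:
After op 1 [order #1] limit_buy(price=101, qty=5): fills=none; bids=[#1:5@101] asks=[-]
After op 2 [order #2] limit_sell(price=101, qty=6): fills=#1x#2:5@101; bids=[-] asks=[#2:1@101]
After op 3 cancel(order #2): fills=none; bids=[-] asks=[-]
After op 4 [order #3] limit_buy(price=95, qty=6): fills=none; bids=[#3:6@95] asks=[-]
After op 5 [order #4] limit_sell(price=96, qty=3): fills=none; bids=[#3:6@95] asks=[#4:3@96]
After op 6 [order #5] limit_sell(price=98, qty=5): fills=none; bids=[#3:6@95] asks=[#4:3@96 #5:5@98]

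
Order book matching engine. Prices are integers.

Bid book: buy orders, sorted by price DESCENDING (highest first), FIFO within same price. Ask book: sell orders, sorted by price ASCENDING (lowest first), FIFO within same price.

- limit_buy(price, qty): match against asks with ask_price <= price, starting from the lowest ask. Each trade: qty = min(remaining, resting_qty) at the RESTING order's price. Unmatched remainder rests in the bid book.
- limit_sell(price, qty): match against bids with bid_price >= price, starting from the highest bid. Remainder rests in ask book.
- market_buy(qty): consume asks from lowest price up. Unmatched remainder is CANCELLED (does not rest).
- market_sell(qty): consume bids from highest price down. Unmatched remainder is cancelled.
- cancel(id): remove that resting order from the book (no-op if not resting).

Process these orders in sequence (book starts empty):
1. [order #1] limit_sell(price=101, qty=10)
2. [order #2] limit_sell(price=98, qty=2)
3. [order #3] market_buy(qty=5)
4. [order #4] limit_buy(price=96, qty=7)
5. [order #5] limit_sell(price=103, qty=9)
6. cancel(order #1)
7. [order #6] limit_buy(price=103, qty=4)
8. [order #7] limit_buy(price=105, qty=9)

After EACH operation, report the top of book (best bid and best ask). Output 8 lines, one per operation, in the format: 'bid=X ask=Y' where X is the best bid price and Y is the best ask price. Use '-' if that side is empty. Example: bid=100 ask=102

After op 1 [order #1] limit_sell(price=101, qty=10): fills=none; bids=[-] asks=[#1:10@101]
After op 2 [order #2] limit_sell(price=98, qty=2): fills=none; bids=[-] asks=[#2:2@98 #1:10@101]
After op 3 [order #3] market_buy(qty=5): fills=#3x#2:2@98 #3x#1:3@101; bids=[-] asks=[#1:7@101]
After op 4 [order #4] limit_buy(price=96, qty=7): fills=none; bids=[#4:7@96] asks=[#1:7@101]
After op 5 [order #5] limit_sell(price=103, qty=9): fills=none; bids=[#4:7@96] asks=[#1:7@101 #5:9@103]
After op 6 cancel(order #1): fills=none; bids=[#4:7@96] asks=[#5:9@103]
After op 7 [order #6] limit_buy(price=103, qty=4): fills=#6x#5:4@103; bids=[#4:7@96] asks=[#5:5@103]
After op 8 [order #7] limit_buy(price=105, qty=9): fills=#7x#5:5@103; bids=[#7:4@105 #4:7@96] asks=[-]

Answer: bid=- ask=101
bid=- ask=98
bid=- ask=101
bid=96 ask=101
bid=96 ask=101
bid=96 ask=103
bid=96 ask=103
bid=105 ask=-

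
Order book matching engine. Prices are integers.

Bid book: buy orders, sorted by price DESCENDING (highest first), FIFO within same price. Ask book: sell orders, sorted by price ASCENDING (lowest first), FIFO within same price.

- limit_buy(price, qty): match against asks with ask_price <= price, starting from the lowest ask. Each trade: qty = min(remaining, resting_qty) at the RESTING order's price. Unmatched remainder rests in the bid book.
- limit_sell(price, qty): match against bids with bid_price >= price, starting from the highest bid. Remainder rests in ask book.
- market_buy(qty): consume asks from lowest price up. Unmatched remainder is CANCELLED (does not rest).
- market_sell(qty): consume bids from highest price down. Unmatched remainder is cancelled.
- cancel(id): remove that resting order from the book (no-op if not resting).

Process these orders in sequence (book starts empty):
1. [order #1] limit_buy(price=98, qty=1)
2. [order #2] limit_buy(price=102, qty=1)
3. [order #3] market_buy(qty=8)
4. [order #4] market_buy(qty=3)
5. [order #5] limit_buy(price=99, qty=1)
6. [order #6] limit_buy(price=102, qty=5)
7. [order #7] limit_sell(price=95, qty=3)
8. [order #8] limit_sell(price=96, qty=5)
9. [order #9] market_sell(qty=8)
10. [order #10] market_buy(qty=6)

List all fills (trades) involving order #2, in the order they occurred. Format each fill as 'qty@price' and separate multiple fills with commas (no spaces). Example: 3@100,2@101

Answer: 1@102

Derivation:
After op 1 [order #1] limit_buy(price=98, qty=1): fills=none; bids=[#1:1@98] asks=[-]
After op 2 [order #2] limit_buy(price=102, qty=1): fills=none; bids=[#2:1@102 #1:1@98] asks=[-]
After op 3 [order #3] market_buy(qty=8): fills=none; bids=[#2:1@102 #1:1@98] asks=[-]
After op 4 [order #4] market_buy(qty=3): fills=none; bids=[#2:1@102 #1:1@98] asks=[-]
After op 5 [order #5] limit_buy(price=99, qty=1): fills=none; bids=[#2:1@102 #5:1@99 #1:1@98] asks=[-]
After op 6 [order #6] limit_buy(price=102, qty=5): fills=none; bids=[#2:1@102 #6:5@102 #5:1@99 #1:1@98] asks=[-]
After op 7 [order #7] limit_sell(price=95, qty=3): fills=#2x#7:1@102 #6x#7:2@102; bids=[#6:3@102 #5:1@99 #1:1@98] asks=[-]
After op 8 [order #8] limit_sell(price=96, qty=5): fills=#6x#8:3@102 #5x#8:1@99 #1x#8:1@98; bids=[-] asks=[-]
After op 9 [order #9] market_sell(qty=8): fills=none; bids=[-] asks=[-]
After op 10 [order #10] market_buy(qty=6): fills=none; bids=[-] asks=[-]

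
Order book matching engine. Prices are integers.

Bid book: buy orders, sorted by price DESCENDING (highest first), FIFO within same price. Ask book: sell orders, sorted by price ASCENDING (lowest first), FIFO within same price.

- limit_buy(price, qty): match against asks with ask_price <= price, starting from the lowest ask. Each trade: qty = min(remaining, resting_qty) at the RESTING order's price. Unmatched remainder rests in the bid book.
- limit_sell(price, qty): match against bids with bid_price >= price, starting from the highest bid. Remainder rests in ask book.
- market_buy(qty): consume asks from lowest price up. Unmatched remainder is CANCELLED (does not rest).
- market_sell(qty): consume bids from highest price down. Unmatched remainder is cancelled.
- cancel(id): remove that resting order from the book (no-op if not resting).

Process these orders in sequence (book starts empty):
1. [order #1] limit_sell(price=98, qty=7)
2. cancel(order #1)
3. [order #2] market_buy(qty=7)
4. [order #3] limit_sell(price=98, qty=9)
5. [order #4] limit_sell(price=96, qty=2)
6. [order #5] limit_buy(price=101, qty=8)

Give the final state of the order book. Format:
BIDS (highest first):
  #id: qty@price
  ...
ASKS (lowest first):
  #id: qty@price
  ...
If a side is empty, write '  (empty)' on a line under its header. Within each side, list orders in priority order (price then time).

After op 1 [order #1] limit_sell(price=98, qty=7): fills=none; bids=[-] asks=[#1:7@98]
After op 2 cancel(order #1): fills=none; bids=[-] asks=[-]
After op 3 [order #2] market_buy(qty=7): fills=none; bids=[-] asks=[-]
After op 4 [order #3] limit_sell(price=98, qty=9): fills=none; bids=[-] asks=[#3:9@98]
After op 5 [order #4] limit_sell(price=96, qty=2): fills=none; bids=[-] asks=[#4:2@96 #3:9@98]
After op 6 [order #5] limit_buy(price=101, qty=8): fills=#5x#4:2@96 #5x#3:6@98; bids=[-] asks=[#3:3@98]

Answer: BIDS (highest first):
  (empty)
ASKS (lowest first):
  #3: 3@98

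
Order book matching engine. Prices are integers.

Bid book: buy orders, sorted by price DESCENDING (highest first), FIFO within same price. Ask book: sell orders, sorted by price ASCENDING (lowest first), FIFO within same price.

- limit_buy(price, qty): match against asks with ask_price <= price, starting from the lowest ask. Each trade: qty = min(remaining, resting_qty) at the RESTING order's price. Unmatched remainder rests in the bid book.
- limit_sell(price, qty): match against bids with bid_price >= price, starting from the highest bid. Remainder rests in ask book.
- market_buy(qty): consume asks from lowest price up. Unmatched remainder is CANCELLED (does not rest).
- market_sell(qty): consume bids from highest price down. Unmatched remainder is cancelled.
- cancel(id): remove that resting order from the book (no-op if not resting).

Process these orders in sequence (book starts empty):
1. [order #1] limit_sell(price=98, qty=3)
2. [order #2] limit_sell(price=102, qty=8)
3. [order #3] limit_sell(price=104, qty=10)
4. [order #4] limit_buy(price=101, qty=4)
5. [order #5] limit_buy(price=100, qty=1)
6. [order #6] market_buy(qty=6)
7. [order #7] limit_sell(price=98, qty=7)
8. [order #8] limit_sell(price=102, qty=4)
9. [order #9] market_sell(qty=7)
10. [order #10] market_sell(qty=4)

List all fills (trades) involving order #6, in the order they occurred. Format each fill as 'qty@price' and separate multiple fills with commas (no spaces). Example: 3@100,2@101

After op 1 [order #1] limit_sell(price=98, qty=3): fills=none; bids=[-] asks=[#1:3@98]
After op 2 [order #2] limit_sell(price=102, qty=8): fills=none; bids=[-] asks=[#1:3@98 #2:8@102]
After op 3 [order #3] limit_sell(price=104, qty=10): fills=none; bids=[-] asks=[#1:3@98 #2:8@102 #3:10@104]
After op 4 [order #4] limit_buy(price=101, qty=4): fills=#4x#1:3@98; bids=[#4:1@101] asks=[#2:8@102 #3:10@104]
After op 5 [order #5] limit_buy(price=100, qty=1): fills=none; bids=[#4:1@101 #5:1@100] asks=[#2:8@102 #3:10@104]
After op 6 [order #6] market_buy(qty=6): fills=#6x#2:6@102; bids=[#4:1@101 #5:1@100] asks=[#2:2@102 #3:10@104]
After op 7 [order #7] limit_sell(price=98, qty=7): fills=#4x#7:1@101 #5x#7:1@100; bids=[-] asks=[#7:5@98 #2:2@102 #3:10@104]
After op 8 [order #8] limit_sell(price=102, qty=4): fills=none; bids=[-] asks=[#7:5@98 #2:2@102 #8:4@102 #3:10@104]
After op 9 [order #9] market_sell(qty=7): fills=none; bids=[-] asks=[#7:5@98 #2:2@102 #8:4@102 #3:10@104]
After op 10 [order #10] market_sell(qty=4): fills=none; bids=[-] asks=[#7:5@98 #2:2@102 #8:4@102 #3:10@104]

Answer: 6@102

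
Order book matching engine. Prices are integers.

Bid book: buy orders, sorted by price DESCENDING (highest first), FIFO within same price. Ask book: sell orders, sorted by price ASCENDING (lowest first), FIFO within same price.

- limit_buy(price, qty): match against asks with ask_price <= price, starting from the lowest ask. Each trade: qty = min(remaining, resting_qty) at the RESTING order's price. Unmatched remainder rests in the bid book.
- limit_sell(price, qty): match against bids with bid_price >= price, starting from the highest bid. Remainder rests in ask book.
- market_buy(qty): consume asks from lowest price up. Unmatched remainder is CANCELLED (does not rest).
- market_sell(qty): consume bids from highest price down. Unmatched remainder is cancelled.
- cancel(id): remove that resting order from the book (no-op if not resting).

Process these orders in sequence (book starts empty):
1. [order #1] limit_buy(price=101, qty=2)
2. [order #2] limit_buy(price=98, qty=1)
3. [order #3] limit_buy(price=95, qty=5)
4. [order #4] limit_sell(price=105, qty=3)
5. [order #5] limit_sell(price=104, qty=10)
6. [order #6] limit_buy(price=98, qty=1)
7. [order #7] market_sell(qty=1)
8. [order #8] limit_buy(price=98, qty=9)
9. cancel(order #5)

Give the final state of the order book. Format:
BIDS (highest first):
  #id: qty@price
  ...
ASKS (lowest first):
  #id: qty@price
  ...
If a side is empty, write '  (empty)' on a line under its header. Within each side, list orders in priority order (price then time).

After op 1 [order #1] limit_buy(price=101, qty=2): fills=none; bids=[#1:2@101] asks=[-]
After op 2 [order #2] limit_buy(price=98, qty=1): fills=none; bids=[#1:2@101 #2:1@98] asks=[-]
After op 3 [order #3] limit_buy(price=95, qty=5): fills=none; bids=[#1:2@101 #2:1@98 #3:5@95] asks=[-]
After op 4 [order #4] limit_sell(price=105, qty=3): fills=none; bids=[#1:2@101 #2:1@98 #3:5@95] asks=[#4:3@105]
After op 5 [order #5] limit_sell(price=104, qty=10): fills=none; bids=[#1:2@101 #2:1@98 #3:5@95] asks=[#5:10@104 #4:3@105]
After op 6 [order #6] limit_buy(price=98, qty=1): fills=none; bids=[#1:2@101 #2:1@98 #6:1@98 #3:5@95] asks=[#5:10@104 #4:3@105]
After op 7 [order #7] market_sell(qty=1): fills=#1x#7:1@101; bids=[#1:1@101 #2:1@98 #6:1@98 #3:5@95] asks=[#5:10@104 #4:3@105]
After op 8 [order #8] limit_buy(price=98, qty=9): fills=none; bids=[#1:1@101 #2:1@98 #6:1@98 #8:9@98 #3:5@95] asks=[#5:10@104 #4:3@105]
After op 9 cancel(order #5): fills=none; bids=[#1:1@101 #2:1@98 #6:1@98 #8:9@98 #3:5@95] asks=[#4:3@105]

Answer: BIDS (highest first):
  #1: 1@101
  #2: 1@98
  #6: 1@98
  #8: 9@98
  #3: 5@95
ASKS (lowest first):
  #4: 3@105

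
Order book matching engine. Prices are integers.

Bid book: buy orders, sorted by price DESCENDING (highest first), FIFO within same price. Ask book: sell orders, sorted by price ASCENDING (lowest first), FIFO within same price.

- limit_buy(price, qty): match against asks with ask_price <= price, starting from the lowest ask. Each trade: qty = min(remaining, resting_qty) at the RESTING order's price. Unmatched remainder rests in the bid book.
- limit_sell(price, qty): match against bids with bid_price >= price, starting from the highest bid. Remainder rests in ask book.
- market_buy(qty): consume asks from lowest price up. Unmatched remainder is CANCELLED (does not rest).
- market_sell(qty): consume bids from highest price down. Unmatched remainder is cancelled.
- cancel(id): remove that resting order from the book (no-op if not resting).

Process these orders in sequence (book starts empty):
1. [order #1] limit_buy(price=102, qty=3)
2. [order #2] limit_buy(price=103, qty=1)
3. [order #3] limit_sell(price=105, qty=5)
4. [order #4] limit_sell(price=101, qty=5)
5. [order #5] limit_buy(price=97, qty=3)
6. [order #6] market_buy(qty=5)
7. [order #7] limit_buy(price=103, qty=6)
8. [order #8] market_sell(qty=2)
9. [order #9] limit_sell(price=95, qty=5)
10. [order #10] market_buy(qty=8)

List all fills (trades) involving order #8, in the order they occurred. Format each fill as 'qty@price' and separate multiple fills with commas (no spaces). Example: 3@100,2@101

Answer: 2@103

Derivation:
After op 1 [order #1] limit_buy(price=102, qty=3): fills=none; bids=[#1:3@102] asks=[-]
After op 2 [order #2] limit_buy(price=103, qty=1): fills=none; bids=[#2:1@103 #1:3@102] asks=[-]
After op 3 [order #3] limit_sell(price=105, qty=5): fills=none; bids=[#2:1@103 #1:3@102] asks=[#3:5@105]
After op 4 [order #4] limit_sell(price=101, qty=5): fills=#2x#4:1@103 #1x#4:3@102; bids=[-] asks=[#4:1@101 #3:5@105]
After op 5 [order #5] limit_buy(price=97, qty=3): fills=none; bids=[#5:3@97] asks=[#4:1@101 #3:5@105]
After op 6 [order #6] market_buy(qty=5): fills=#6x#4:1@101 #6x#3:4@105; bids=[#5:3@97] asks=[#3:1@105]
After op 7 [order #7] limit_buy(price=103, qty=6): fills=none; bids=[#7:6@103 #5:3@97] asks=[#3:1@105]
After op 8 [order #8] market_sell(qty=2): fills=#7x#8:2@103; bids=[#7:4@103 #5:3@97] asks=[#3:1@105]
After op 9 [order #9] limit_sell(price=95, qty=5): fills=#7x#9:4@103 #5x#9:1@97; bids=[#5:2@97] asks=[#3:1@105]
After op 10 [order #10] market_buy(qty=8): fills=#10x#3:1@105; bids=[#5:2@97] asks=[-]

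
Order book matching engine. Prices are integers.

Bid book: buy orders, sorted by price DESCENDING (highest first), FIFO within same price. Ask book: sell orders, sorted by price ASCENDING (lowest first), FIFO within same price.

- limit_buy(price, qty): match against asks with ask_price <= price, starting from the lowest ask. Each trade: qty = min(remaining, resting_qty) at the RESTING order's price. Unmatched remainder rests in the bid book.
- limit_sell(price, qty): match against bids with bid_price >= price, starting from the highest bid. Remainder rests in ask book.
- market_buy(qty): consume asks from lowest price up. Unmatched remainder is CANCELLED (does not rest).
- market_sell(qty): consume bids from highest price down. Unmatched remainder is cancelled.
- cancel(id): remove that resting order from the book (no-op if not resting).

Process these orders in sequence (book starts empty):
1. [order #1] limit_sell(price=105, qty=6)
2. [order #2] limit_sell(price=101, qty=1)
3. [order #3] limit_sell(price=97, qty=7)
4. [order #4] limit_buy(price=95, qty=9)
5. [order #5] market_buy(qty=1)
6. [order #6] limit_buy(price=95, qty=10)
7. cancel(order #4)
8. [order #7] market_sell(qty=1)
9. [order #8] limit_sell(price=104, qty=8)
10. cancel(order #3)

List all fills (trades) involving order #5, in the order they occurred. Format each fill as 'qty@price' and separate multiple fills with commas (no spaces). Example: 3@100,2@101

Answer: 1@97

Derivation:
After op 1 [order #1] limit_sell(price=105, qty=6): fills=none; bids=[-] asks=[#1:6@105]
After op 2 [order #2] limit_sell(price=101, qty=1): fills=none; bids=[-] asks=[#2:1@101 #1:6@105]
After op 3 [order #3] limit_sell(price=97, qty=7): fills=none; bids=[-] asks=[#3:7@97 #2:1@101 #1:6@105]
After op 4 [order #4] limit_buy(price=95, qty=9): fills=none; bids=[#4:9@95] asks=[#3:7@97 #2:1@101 #1:6@105]
After op 5 [order #5] market_buy(qty=1): fills=#5x#3:1@97; bids=[#4:9@95] asks=[#3:6@97 #2:1@101 #1:6@105]
After op 6 [order #6] limit_buy(price=95, qty=10): fills=none; bids=[#4:9@95 #6:10@95] asks=[#3:6@97 #2:1@101 #1:6@105]
After op 7 cancel(order #4): fills=none; bids=[#6:10@95] asks=[#3:6@97 #2:1@101 #1:6@105]
After op 8 [order #7] market_sell(qty=1): fills=#6x#7:1@95; bids=[#6:9@95] asks=[#3:6@97 #2:1@101 #1:6@105]
After op 9 [order #8] limit_sell(price=104, qty=8): fills=none; bids=[#6:9@95] asks=[#3:6@97 #2:1@101 #8:8@104 #1:6@105]
After op 10 cancel(order #3): fills=none; bids=[#6:9@95] asks=[#2:1@101 #8:8@104 #1:6@105]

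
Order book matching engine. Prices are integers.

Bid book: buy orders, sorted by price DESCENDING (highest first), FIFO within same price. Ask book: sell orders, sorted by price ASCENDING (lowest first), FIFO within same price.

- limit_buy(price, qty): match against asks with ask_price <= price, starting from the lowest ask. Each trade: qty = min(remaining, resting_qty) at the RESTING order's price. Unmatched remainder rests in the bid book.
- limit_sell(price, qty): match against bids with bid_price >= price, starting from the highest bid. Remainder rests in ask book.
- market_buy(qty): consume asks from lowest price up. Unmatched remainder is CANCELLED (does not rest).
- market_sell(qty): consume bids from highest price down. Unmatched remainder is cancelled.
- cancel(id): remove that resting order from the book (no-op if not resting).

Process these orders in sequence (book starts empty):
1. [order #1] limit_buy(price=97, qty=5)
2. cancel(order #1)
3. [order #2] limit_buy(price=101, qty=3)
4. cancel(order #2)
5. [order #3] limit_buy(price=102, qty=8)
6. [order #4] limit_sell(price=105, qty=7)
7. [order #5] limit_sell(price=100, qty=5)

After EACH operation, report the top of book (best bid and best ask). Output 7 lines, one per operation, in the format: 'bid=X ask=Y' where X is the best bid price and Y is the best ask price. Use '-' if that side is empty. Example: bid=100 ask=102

After op 1 [order #1] limit_buy(price=97, qty=5): fills=none; bids=[#1:5@97] asks=[-]
After op 2 cancel(order #1): fills=none; bids=[-] asks=[-]
After op 3 [order #2] limit_buy(price=101, qty=3): fills=none; bids=[#2:3@101] asks=[-]
After op 4 cancel(order #2): fills=none; bids=[-] asks=[-]
After op 5 [order #3] limit_buy(price=102, qty=8): fills=none; bids=[#3:8@102] asks=[-]
After op 6 [order #4] limit_sell(price=105, qty=7): fills=none; bids=[#3:8@102] asks=[#4:7@105]
After op 7 [order #5] limit_sell(price=100, qty=5): fills=#3x#5:5@102; bids=[#3:3@102] asks=[#4:7@105]

Answer: bid=97 ask=-
bid=- ask=-
bid=101 ask=-
bid=- ask=-
bid=102 ask=-
bid=102 ask=105
bid=102 ask=105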